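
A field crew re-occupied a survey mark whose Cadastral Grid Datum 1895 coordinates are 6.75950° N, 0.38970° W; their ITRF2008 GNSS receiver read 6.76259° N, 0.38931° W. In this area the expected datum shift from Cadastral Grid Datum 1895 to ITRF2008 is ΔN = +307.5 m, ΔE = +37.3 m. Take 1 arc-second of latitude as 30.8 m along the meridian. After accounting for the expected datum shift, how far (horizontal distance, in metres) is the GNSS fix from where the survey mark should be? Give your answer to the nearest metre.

36 m

Observed coordinate differences: Δφ = +0.00309°, Δλ = +0.00039°.
Converting to metres (1° lat = 110880 m, cos φ = 0.993049): observed ΔN = 342.6 m, observed ΔE = 42.9 m.
Subtracting the expected shift leaves a residual of 342.6 − (307.5) = 35.1 m north and 42.9 − (37.3) = 5.6 m east.
Residual distance = √(35.1² + 5.6²) = 35.6 m.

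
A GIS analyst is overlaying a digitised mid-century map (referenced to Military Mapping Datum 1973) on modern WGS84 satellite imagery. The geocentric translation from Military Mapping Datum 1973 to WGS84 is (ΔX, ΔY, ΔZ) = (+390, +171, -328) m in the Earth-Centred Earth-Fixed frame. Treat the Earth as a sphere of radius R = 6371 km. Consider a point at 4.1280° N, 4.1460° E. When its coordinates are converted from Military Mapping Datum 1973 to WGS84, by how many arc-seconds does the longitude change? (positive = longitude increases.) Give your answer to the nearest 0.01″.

sin φ = 0.071985, cos φ = 0.997406, sin λ = 0.072298, cos λ = 0.997383.
East component: ΔE = −sin λ·ΔX + cos λ·ΔY = −(0.072298)(390) + (0.997383)(171) = 142.36 m.
1° of latitude spans πR/180 = 111195 m; at latitude φ, 1° of longitude spans that × cos φ = 110906.5 m, so Δλ = 142.36 / 110906.5 × 3600 = 4.621″.

Δλ = 4.62″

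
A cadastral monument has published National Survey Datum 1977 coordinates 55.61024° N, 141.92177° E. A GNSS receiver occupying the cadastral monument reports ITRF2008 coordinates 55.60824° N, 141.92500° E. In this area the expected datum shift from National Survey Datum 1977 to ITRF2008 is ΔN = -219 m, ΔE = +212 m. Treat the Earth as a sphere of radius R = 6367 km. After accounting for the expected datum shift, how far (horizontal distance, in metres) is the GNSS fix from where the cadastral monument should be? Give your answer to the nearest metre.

Observed coordinate differences: Δφ = -0.00200°, Δλ = +0.00323°.
Converting to metres (1° lat = 111125 m, cos φ = 0.564820): observed ΔN = -222.3 m, observed ΔE = 202.7 m.
Subtracting the expected shift leaves a residual of -222.3 − (-219) = -3.3 m north and 202.7 − (212) = -9.3 m east.
Residual distance = √((-3.3)² + (-9.3)²) = 9.8 m.

10 m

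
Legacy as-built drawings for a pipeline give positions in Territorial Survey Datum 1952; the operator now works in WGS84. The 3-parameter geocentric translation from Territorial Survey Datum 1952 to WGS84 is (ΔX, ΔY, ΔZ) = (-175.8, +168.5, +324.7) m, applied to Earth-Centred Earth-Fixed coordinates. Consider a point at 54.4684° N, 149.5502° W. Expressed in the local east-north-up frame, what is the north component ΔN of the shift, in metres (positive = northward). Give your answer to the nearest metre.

ΔN = 135 m

At φ = 54.4684°, λ = -149.5502°: sin φ = 0.813795, cos φ = 0.581152, sin λ = -0.506783, cos λ = -0.862074.
ΔN = −sin φ cos λ·ΔX − sin φ sin λ·ΔY + cos φ·ΔZ = −(0.813795)(-0.862074)(-175.8) − (0.813795)(-0.506783)(168.5) + (0.581152)(324.7) = 134.86 m.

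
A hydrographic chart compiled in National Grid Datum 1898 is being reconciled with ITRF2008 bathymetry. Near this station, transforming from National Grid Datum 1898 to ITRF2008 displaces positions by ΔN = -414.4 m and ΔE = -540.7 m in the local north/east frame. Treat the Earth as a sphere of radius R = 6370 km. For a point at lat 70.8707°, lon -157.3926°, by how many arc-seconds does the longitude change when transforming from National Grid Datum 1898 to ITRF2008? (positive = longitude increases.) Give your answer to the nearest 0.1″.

Δλ = -53.4″

At latitude 70.8707°, cos φ = 0.327701.
One radian of longitude at latitude φ spans R cos φ, so Δλ = ΔE / (R cos φ) = -540.7 / (6370000 × 0.327701) = -2.5902e-04 rad = -53.427″.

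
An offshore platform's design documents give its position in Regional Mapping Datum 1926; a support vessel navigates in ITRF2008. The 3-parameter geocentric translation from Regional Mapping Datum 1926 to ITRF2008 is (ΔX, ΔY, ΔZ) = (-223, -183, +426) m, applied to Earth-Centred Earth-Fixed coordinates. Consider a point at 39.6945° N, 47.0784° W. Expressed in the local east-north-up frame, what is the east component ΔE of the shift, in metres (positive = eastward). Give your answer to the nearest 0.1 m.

ΔE = -287.9 m

The local east axis at (φ, λ) is (−sin λ, cos λ, 0), so ΔE = −sin(-47.0784°)·(-223) + cos(-47.0784°)·(-183) = -287.92 m.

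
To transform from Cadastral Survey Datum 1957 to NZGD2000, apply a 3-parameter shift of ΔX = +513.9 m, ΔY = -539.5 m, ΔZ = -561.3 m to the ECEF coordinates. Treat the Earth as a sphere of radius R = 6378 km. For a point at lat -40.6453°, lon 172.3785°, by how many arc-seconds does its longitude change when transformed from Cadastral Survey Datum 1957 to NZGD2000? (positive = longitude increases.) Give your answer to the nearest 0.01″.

sin φ = -0.651374, cos φ = 0.758757, sin λ = 0.132628, cos λ = -0.991166.
East component: ΔE = −sin λ·ΔX + cos λ·ΔY = −(0.132628)(513.9) + (-0.991166)(-539.5) = 466.58 m.
1° of latitude spans πR/180 = 111317 m; at latitude φ, 1° of longitude spans that × cos φ = 84462.6 m, so Δλ = 466.58 / 84462.6 × 3600 = 19.887″.

Δλ = 19.89″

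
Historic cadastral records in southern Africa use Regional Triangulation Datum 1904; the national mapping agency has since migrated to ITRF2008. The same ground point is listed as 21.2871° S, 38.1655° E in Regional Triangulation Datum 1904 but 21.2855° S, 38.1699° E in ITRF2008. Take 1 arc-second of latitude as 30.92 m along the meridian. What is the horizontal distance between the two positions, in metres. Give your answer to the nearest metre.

490 m

Δφ = -21.2855° − -21.2871° = +0.0016°; Δλ = 38.1699° − 38.1655° = +0.0044°.
1° of latitude = 3600 × 30.92 = 111312 m.
ΔN = Δφ × 111312 = 178.1 m; ΔE = Δλ × 111312 × cos(-21.2871°) = +0.0044 × 111312 × 0.931773 = 456.4 m.
Distance = √(ΔE² + ΔN²) = √(456.4² + 178.1²) = 489.9 m.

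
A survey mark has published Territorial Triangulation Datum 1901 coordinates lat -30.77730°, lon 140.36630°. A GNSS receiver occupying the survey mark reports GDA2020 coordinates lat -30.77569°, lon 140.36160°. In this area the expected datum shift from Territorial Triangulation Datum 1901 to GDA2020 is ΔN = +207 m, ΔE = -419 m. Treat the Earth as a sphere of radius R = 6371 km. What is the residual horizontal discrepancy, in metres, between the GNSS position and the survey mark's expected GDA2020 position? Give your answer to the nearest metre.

41 m

Observed coordinate differences: Δφ = +0.00161°, Δλ = -0.00470°.
Converting to metres (1° lat = 111195 m, cos φ = 0.859163): observed ΔN = 179.0 m, observed ΔE = -449.0 m.
Subtracting the expected shift leaves a residual of 179.0 − (207) = -28.0 m north and -449.0 − (-419) = -30.0 m east.
Residual distance = √((-28.0)² + (-30.0)²) = 41.0 m.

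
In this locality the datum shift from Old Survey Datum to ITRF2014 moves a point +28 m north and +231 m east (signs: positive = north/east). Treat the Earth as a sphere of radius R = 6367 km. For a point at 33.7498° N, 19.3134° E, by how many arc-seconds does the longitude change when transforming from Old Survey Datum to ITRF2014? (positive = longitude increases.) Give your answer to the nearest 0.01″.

At latitude 33.7498°, cos φ = 0.831472.
One radian of longitude at latitude φ spans R cos φ, so Δλ = ΔE / (R cos φ) = 231.0 / (6367000 × 0.831472) = 4.3634e-05 rad = 9.000″.

Δλ = 9.00″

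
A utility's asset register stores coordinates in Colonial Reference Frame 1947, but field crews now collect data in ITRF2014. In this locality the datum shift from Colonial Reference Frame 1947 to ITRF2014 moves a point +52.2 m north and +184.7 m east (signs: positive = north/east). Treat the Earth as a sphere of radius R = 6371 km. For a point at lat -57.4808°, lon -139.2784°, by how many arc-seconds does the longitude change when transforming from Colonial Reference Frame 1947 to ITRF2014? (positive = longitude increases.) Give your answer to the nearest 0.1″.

Δλ = 11.1″

At latitude -57.4808°, cos φ = 0.537582.
One radian of longitude at latitude φ spans R cos φ, so Δλ = ΔE / (R cos φ) = 184.7 / (6371000 × 0.537582) = 5.3928e-05 rad = 11.123″.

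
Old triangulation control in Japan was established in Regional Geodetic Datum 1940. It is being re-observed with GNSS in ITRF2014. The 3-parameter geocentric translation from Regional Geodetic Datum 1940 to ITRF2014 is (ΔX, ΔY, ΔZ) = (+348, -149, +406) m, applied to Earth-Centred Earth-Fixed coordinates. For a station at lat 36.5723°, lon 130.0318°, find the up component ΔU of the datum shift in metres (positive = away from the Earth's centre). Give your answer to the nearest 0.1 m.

ΔU = -29.5 m

At φ = 36.5723°, λ = 130.0318°: sin φ = 0.595837, cos φ = 0.803106, sin λ = 0.765688, cos λ = -0.643213.
ΔU = cos φ cos λ·ΔX + cos φ sin λ·ΔY + sin φ·ΔZ = (0.803106)(-0.643213)(348) + (0.803106)(0.765688)(-149) + (0.595837)(406) = -29.48 m.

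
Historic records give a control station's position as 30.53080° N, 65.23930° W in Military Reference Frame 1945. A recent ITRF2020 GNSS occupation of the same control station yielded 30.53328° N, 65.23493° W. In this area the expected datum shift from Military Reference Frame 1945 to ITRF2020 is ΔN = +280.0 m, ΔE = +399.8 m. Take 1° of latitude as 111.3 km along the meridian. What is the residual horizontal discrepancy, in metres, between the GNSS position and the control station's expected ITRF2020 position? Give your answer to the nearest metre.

20 m

Observed coordinate differences: Δφ = +0.00248°, Δλ = +0.00437°.
Converting to metres (1° lat = 111300 m, cos φ = 0.861356): observed ΔN = 276.0 m, observed ΔE = 418.9 m.
Subtracting the expected shift leaves a residual of 276.0 − (280.0) = -4.0 m north and 418.9 − (399.8) = 19.1 m east.
Residual distance = √((-4.0)² + 19.1²) = 19.6 m.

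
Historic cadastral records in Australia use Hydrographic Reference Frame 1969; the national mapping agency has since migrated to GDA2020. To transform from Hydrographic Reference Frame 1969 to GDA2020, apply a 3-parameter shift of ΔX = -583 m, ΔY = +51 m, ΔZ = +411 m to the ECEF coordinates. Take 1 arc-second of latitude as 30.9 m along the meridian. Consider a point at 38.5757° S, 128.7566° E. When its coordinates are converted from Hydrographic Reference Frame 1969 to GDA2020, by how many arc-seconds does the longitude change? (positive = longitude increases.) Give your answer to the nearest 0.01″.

Δλ = 17.50″

sin φ = -0.623548, cos φ = 0.781785, sin λ = 0.779812, cos λ = -0.626013.
East component: ΔE = −sin λ·ΔX + cos λ·ΔY = −(0.779812)(-583) + (-0.626013)(51) = 422.70 m.
1° of latitude spans 3600 × 30.90 = 111240 m; at latitude φ, 1° of longitude spans that × cos φ = 86965.8 m, so Δλ = 422.70 / 86965.8 × 3600 = 17.498″.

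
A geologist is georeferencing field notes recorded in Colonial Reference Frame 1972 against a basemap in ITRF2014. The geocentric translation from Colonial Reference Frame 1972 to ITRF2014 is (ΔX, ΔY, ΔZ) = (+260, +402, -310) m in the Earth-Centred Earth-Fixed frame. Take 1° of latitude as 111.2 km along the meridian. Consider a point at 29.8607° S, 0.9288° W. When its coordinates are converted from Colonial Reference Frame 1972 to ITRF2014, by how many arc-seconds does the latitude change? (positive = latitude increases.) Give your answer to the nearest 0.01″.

sin φ = -0.497893, cos φ = 0.867238, sin λ = -0.016210, cos λ = 0.999869.
North component: ΔN = −sin φ cos λ·ΔX − sin φ sin λ·ΔY + cos φ·ΔZ = −(-0.497893)(0.999869)(260) − (-0.497893)(-0.016210)(402) + (0.867238)(-310) = -142.65 m.
1° of latitude spans 111200 m, so Δφ = -142.65 / 111200 × 3600 = -4.618″.

Δφ = -4.62″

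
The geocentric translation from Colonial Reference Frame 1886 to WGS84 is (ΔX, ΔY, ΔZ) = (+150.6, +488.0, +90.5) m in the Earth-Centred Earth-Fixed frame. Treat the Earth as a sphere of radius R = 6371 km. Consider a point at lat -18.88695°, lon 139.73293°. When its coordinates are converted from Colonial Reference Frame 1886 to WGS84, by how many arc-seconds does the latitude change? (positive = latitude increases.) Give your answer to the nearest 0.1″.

Δφ = 4.9″

sin φ = -0.323702, cos φ = 0.946159, sin λ = 0.646351, cos λ = -0.763040.
North component: ΔN = −sin φ cos λ·ΔX − sin φ sin λ·ΔY + cos φ·ΔZ = −(-0.323702)(-0.763040)(150.6) − (-0.323702)(0.646351)(488.0) + (0.946159)(90.5) = 150.53 m.
1° of latitude spans πR/180 = 111195 m, so Δφ = 150.53 / 111195 × 3600 = 4.874″.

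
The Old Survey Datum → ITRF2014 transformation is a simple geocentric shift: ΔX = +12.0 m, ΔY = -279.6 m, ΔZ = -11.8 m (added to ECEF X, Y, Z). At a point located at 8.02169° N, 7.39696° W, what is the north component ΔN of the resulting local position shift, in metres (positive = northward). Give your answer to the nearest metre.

ΔN = -18 m

At φ = 8.02169°, λ = -7.39696°: sin φ = 0.139548, cos φ = 0.990215, sin λ = -0.128743, cos λ = 0.991678.
ΔN = −sin φ cos λ·ΔX − sin φ sin λ·ΔY + cos φ·ΔZ = −(0.139548)(0.991678)(12.0) − (0.139548)(-0.128743)(-279.6) + (0.990215)(-11.8) = -18.37 m.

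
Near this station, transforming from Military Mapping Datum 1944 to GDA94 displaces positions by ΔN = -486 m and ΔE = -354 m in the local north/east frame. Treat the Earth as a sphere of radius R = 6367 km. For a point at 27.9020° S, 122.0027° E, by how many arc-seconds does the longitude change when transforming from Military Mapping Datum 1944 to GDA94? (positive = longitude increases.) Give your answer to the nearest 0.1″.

At latitude -27.9020°, cos φ = 0.883749.
One radian of longitude at latitude φ spans R cos φ, so Δλ = ΔE / (R cos φ) = -354.0 / (6367000 × 0.883749) = -6.2913e-05 rad = -12.977″.

Δλ = -13.0″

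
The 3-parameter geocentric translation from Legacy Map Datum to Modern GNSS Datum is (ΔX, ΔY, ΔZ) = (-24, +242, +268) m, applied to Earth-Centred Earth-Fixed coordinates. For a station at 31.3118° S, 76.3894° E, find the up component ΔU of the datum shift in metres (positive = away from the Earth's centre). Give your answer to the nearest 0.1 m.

At φ = -31.3118°, λ = 76.3894°: sin φ = -0.519695, cos φ = 0.854352, sin λ = 0.971917, cos λ = 0.235322.
ΔU = cos φ cos λ·ΔX + cos φ sin λ·ΔY + sin φ·ΔZ = (0.854352)(0.235322)(-24) + (0.854352)(0.971917)(242) + (-0.519695)(268) = 56.84 m.

ΔU = 56.8 m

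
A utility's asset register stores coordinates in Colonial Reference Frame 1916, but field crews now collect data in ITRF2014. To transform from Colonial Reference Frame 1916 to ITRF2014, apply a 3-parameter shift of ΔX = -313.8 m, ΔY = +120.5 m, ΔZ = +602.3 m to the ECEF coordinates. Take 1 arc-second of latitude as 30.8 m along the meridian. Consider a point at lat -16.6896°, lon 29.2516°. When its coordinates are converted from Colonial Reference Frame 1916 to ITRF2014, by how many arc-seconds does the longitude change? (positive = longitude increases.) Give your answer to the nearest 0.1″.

Δλ = 8.8″

sin φ = -0.287187, cos φ = 0.957875, sin λ = 0.488646, cos λ = 0.872482.
East component: ΔE = −sin λ·ΔX + cos λ·ΔY = −(0.488646)(-313.8) + (0.872482)(120.5) = 258.47 m.
1° of latitude spans 3600 × 30.80 = 110880 m; at latitude φ, 1° of longitude spans that × cos φ = 106209.1 m, so Δλ = 258.47 / 106209.1 × 3600 = 8.761″.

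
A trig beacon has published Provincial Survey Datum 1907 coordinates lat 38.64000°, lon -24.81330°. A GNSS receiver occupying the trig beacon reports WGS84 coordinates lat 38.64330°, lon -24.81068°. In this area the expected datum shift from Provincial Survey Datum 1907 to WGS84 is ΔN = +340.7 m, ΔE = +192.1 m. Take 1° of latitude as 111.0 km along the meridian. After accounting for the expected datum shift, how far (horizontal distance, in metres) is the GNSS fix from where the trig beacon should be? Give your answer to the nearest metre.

43 m

Observed coordinate differences: Δφ = +0.00330°, Δλ = +0.00262°.
Converting to metres (1° lat = 111000 m, cos φ = 0.781085): observed ΔN = 366.3 m, observed ΔE = 227.2 m.
Subtracting the expected shift leaves a residual of 366.3 − (340.7) = 25.6 m north and 227.2 − (192.1) = 35.1 m east.
Residual distance = √(25.6² + 35.1²) = 43.4 m.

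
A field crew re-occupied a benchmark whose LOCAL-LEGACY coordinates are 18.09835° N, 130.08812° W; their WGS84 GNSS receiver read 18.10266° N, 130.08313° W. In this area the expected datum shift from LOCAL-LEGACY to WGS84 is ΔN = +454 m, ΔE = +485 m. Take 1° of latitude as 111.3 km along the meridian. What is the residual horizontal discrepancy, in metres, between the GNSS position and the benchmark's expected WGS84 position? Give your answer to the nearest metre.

50 m

Observed coordinate differences: Δφ = +0.00431°, Δλ = +0.00499°.
Converting to metres (1° lat = 111300 m, cos φ = 0.950525): observed ΔN = 479.7 m, observed ΔE = 527.9 m.
Subtracting the expected shift leaves a residual of 479.7 − (454) = 25.7 m north and 527.9 − (485) = 42.9 m east.
Residual distance = √(25.7² + 42.9²) = 50.0 m.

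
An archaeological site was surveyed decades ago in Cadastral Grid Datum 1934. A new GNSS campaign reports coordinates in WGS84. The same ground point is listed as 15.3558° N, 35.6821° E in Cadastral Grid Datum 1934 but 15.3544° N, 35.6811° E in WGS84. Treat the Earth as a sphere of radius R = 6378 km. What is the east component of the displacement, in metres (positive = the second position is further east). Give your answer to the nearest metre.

Δφ = 15.3544° − 15.3558° = -0.0014°; Δλ = 35.6811° − 35.6821° = -0.0010°.
1° along a meridian = πR/180 = 111317 m.
ΔN = Δφ × 111317 = -155.8 m; ΔE = Δλ × 111317 × cos(15.3558°) = -0.0010 × 111317 × 0.964300 = -107.3 m.

ΔE = -107 m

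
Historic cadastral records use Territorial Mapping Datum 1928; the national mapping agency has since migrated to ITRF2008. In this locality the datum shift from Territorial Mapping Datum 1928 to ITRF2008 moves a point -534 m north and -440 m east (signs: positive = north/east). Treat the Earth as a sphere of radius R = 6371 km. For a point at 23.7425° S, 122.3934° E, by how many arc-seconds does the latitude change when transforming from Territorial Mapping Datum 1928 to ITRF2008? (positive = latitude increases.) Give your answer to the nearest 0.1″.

On a sphere of radius R, 1 rad of latitude = R, so Δφ = ΔN / R = -534.0 / 6371000 = -8.3817e-05 rad = -17.289″.

Δφ = -17.3″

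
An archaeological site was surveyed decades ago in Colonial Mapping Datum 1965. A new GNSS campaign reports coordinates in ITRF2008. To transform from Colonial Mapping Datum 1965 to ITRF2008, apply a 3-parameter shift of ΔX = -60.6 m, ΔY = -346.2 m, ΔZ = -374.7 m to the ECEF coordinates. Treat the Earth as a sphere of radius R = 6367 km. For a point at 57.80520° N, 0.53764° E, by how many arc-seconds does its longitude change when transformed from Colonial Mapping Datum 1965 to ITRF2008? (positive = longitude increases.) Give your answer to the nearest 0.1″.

Δλ = -21.0″

sin φ = 0.846242, cos φ = 0.532799, sin λ = 0.009383, cos λ = 0.999956.
East component: ΔE = −sin λ·ΔX + cos λ·ΔY = −(0.009383)(-60.6) + (0.999956)(-346.2) = -345.62 m.
1° of latitude spans πR/180 = 111125 m; at latitude φ, 1° of longitude spans that × cos φ = 59207.4 m, so Δλ = -345.62 / 59207.4 × 3600 = -21.015″.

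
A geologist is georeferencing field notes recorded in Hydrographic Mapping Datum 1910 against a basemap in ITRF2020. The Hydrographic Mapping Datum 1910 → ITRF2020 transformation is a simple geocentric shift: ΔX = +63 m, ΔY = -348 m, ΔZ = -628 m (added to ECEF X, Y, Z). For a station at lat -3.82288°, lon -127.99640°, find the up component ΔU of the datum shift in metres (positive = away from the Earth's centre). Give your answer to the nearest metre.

ΔU = 277 m

The local up (radial) axis is (cos φ cos λ, cos φ sin λ, sin φ), giving ΔU = -38.697 + 273.631 + 41.870 = 276.80 m.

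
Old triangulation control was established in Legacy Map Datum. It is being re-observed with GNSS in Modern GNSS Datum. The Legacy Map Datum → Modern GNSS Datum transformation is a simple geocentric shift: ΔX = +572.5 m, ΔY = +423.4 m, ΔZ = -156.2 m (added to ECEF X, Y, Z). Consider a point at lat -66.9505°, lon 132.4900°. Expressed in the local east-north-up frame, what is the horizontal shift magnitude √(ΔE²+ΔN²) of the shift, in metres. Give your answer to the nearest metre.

720 m

At φ = -66.9505°, λ = 132.4900°: sin φ = -0.920167, cos φ = 0.391526, sin λ = 0.737395, cos λ = -0.675462.
ΔE = −sin λ·ΔX + cos λ·ΔY = −(0.737395)·(572.5) + (-0.675462)·(423.4) = -708.15 m.
ΔN = −sin φ cos λ·ΔX − sin φ sin λ·ΔY + cos φ·ΔZ = −(-0.920167)(-0.675462)(572.5) − (-0.920167)(0.737395)(423.4) + (0.391526)(-156.2) = -129.70 m.
Horizontal magnitude = √(ΔE² + ΔN²) = √((-708.15)² + (-129.70)²) = 719.93 m.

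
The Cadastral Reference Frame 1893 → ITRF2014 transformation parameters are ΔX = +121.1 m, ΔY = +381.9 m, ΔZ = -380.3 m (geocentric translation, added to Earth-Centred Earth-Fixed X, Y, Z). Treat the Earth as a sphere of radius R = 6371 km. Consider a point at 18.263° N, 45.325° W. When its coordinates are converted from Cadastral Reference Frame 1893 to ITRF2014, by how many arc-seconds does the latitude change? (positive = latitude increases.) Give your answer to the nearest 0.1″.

Δφ = -9.8″

sin φ = 0.313379, cos φ = 0.949628, sin λ = -0.711106, cos λ = 0.703084.
North component: ΔN = −sin φ cos λ·ΔX − sin φ sin λ·ΔY + cos φ·ΔZ = −(0.313379)(0.703084)(121.1) − (0.313379)(-0.711106)(381.9) + (0.949628)(-380.3) = -302.72 m.
1° of latitude spans πR/180 = 111195 m, so Δφ = -302.72 / 111195 × 3600 = -9.801″.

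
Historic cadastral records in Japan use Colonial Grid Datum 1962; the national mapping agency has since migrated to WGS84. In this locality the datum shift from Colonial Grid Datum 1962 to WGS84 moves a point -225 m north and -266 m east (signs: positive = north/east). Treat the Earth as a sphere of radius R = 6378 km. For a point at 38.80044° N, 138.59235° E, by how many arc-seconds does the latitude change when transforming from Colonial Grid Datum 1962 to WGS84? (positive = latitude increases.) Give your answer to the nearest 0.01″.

Δφ = -7.28″

On a sphere of radius R, 1 rad of latitude = R, so Δφ = ΔN / R = -225.0 / 6378000 = -3.5278e-05 rad = -7.277″.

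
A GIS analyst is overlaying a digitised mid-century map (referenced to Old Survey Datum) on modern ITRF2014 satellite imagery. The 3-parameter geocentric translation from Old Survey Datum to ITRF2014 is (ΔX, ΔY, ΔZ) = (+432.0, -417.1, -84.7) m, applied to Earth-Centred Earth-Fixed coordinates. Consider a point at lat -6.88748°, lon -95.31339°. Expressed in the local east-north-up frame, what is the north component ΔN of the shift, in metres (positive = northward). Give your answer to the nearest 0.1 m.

ΔN = -39.1 m

The local north axis is (−sin φ cos λ, −sin φ sin λ, cos φ), giving ΔN = -4.797 + 49.804 − 84.089 = -39.08 m.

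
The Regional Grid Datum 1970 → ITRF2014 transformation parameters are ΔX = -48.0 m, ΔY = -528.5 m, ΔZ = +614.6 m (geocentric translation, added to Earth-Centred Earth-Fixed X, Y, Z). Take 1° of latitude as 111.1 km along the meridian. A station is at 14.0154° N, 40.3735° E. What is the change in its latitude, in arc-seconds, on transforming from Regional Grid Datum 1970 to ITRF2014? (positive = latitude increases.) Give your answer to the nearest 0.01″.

Δφ = 22.30″

sin φ = 0.242183, cos φ = 0.970231, sin λ = 0.647768, cos λ = 0.761838.
North component: ΔN = −sin φ cos λ·ΔX − sin φ sin λ·ΔY + cos φ·ΔZ = −(0.242183)(0.761838)(-48.0) − (0.242183)(0.647768)(-528.5) + (0.970231)(614.6) = 688.07 m.
1° of latitude spans 111100 m, so Δφ = 688.07 / 111100 × 3600 = 22.296″.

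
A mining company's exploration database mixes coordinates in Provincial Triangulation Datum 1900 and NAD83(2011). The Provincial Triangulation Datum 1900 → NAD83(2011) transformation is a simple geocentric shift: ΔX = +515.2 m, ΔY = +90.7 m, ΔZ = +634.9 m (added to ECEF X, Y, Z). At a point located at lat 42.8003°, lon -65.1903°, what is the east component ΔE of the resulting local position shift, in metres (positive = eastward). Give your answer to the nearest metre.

At φ = 42.8003°, λ = -65.1903°: sin φ = 0.679445, cos φ = 0.733726, sin λ = -0.907706, cos λ = 0.419606.
ΔE = −sin λ·ΔX + cos λ·ΔY = −(-0.907706)·(515.2) + (0.419606)·(90.7) = 505.71 m.

ΔE = 506 m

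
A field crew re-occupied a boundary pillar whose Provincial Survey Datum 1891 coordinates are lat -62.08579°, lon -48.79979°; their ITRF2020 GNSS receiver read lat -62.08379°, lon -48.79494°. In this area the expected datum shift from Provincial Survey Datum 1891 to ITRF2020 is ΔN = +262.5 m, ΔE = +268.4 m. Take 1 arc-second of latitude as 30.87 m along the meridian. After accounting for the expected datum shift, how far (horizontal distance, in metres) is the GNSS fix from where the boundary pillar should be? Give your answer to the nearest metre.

43 m

Observed coordinate differences: Δφ = +0.00200°, Δλ = +0.00485°.
Converting to metres (1° lat = 111132 m, cos φ = 0.468149): observed ΔN = 222.3 m, observed ΔE = 252.3 m.
Subtracting the expected shift leaves a residual of 222.3 − (262.5) = -40.2 m north and 252.3 − (268.4) = -16.1 m east.
Residual distance = √((-40.2)² + (-16.1)²) = 43.3 m.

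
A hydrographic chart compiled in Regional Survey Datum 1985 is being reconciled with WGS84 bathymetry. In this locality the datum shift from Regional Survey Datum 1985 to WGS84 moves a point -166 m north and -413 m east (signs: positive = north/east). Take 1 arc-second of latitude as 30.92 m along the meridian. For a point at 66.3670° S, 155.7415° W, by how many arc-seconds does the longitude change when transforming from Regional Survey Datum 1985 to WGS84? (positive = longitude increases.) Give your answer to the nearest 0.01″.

At latitude -66.3670°, cos φ = 0.400877.
1″ of longitude at this latitude = 30.92 × cos φ = 12.3951 m, so Δλ = -413.0 / 12.3951 = -33.320″.

Δλ = -33.32″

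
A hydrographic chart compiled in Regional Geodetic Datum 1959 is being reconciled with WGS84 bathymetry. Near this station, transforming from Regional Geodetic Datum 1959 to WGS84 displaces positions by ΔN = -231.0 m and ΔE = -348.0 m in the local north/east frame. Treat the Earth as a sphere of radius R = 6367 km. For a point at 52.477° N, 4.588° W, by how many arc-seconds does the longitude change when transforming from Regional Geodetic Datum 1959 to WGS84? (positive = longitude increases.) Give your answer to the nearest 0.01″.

Δλ = -18.51″

At latitude 52.477°, cos φ = 0.609080.
One radian of longitude at latitude φ spans R cos φ, so Δλ = ΔE / (R cos φ) = -348.0 / (6367000 × 0.609080) = -8.9737e-05 rad = -18.510″.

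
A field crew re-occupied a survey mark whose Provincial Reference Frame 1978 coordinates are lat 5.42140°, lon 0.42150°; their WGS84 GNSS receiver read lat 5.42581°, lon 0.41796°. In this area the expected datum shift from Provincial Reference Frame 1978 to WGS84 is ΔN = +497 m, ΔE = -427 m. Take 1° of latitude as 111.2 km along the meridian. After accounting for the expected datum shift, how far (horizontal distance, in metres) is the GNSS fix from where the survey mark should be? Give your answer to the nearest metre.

Observed coordinate differences: Δφ = +0.00441°, Δλ = -0.00354°.
Converting to metres (1° lat = 111200 m, cos φ = 0.995527): observed ΔN = 490.4 m, observed ΔE = -391.9 m.
Subtracting the expected shift leaves a residual of 490.4 − (497) = -6.6 m north and -391.9 − (-427) = 35.1 m east.
Residual distance = √((-6.6)² + 35.1²) = 35.7 m.

36 m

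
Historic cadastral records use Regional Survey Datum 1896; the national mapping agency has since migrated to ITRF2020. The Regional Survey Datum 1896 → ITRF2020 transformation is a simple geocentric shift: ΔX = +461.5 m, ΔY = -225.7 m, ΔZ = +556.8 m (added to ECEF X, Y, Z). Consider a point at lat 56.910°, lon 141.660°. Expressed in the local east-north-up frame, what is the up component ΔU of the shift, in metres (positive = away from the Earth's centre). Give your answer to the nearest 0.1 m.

ΔU = 192.4 m

At φ = 56.910°, λ = 141.660°: sin φ = 0.837814, cos φ = 0.545956, sin λ = 0.620327, cos λ = -0.784343.
ΔU = cos φ cos λ·ΔX + cos φ sin λ·ΔY + sin φ·ΔZ = (0.545956)(-0.784343)(461.5) + (0.545956)(0.620327)(-225.7) + (0.837814)(556.8) = 192.43 m.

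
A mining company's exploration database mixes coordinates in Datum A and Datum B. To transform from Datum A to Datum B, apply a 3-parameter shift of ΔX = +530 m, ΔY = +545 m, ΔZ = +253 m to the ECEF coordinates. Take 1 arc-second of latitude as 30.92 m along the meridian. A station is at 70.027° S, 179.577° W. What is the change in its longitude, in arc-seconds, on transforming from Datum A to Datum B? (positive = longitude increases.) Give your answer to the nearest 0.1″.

Δλ = -51.2″

sin φ = -0.939854, cos φ = 0.341577, sin λ = -0.007383, cos λ = -0.999973.
East component: ΔE = −sin λ·ΔX + cos λ·ΔY = −(-0.007383)(530) + (-0.999973)(545) = -541.07 m.
1° of latitude spans 3600 × 30.92 = 111312 m; at latitude φ, 1° of longitude spans that × cos φ = 38021.7 m, so Δλ = -541.07 / 38021.7 × 3600 = -51.230″.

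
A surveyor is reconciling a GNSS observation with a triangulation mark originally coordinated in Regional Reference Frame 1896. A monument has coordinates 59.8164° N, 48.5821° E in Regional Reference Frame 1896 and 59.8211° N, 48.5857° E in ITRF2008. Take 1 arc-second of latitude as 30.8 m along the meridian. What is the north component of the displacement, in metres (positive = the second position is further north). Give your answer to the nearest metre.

Δφ = 59.8211° − 59.8164° = +0.0047°; Δλ = 48.5857° − 48.5821° = +0.0036°.
1° of latitude = 3600 × 30.80 = 110880 m.
ΔN = Δφ × 110880 = 521.1 m; ΔE = Δλ × 110880 × cos(59.8164°) = +0.0036 × 110880 × 0.502773 = 200.7 m.

ΔN = 521 m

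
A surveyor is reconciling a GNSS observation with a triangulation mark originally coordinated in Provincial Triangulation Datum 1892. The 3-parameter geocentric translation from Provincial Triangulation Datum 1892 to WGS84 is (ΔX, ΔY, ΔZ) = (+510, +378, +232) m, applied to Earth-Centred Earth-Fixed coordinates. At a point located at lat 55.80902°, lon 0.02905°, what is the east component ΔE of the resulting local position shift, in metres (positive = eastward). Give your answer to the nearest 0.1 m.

ΔE = 377.7 m

At φ = 55.80902°, λ = 0.02905°: sin φ = 0.827169, cos φ = 0.561953, sin λ = 0.000507, cos λ = 1.000000.
ΔE = −sin λ·ΔX + cos λ·ΔY = −(0.000507)·(510) + (1.000000)·(378) = 377.74 m.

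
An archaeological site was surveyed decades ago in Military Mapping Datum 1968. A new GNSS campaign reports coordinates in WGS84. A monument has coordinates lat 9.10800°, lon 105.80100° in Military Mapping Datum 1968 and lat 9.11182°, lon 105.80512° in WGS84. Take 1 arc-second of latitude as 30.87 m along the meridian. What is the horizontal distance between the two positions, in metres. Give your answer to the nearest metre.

620 m

Δφ = 9.11182° − 9.10800° = +0.00382°; Δλ = 105.80512° − 105.80100° = +0.00412°.
1° of latitude = 3600 × 30.87 = 111132 m.
ΔN = Δφ × 111132 = 424.5 m; ΔE = Δλ × 111132 × cos(9.10800°) = +0.00412 × 111132 × 0.987392 = 452.1 m.
Distance = √(ΔE² + ΔN²) = √(452.1² + 424.5²) = 620.2 m.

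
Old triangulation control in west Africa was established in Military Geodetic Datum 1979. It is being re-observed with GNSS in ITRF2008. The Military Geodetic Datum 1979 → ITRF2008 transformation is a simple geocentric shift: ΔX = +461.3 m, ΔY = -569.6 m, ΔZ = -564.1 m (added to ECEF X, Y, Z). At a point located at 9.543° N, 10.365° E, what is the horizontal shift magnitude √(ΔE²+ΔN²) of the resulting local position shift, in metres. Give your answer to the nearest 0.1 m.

At φ = 9.543°, λ = 10.365°: sin φ = 0.165788, cos φ = 0.986161, sin λ = 0.179918, cos λ = 0.983682.
ΔE = −sin λ·ΔX + cos λ·ΔY = −(0.179918)·(461.3) + (0.983682)·(-569.6) = -643.30 m.
ΔN = −sin φ cos λ·ΔX − sin φ sin λ·ΔY + cos φ·ΔZ = −(0.165788)(0.983682)(461.3) − (0.165788)(0.179918)(-569.6) + (0.986161)(-564.1) = -614.53 m.
Horizontal magnitude = √(ΔE² + ΔN²) = √((-643.30)² + (-614.53)²) = 889.66 m.

889.7 m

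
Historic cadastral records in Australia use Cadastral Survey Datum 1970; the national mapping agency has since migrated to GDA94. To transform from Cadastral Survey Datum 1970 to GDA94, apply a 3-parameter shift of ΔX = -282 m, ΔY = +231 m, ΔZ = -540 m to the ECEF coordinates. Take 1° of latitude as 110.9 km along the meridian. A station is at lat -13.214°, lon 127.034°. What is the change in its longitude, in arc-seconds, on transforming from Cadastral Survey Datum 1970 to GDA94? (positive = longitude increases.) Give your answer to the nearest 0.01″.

Δλ = 2.87″

sin φ = -0.228589, cos φ = 0.973523, sin λ = 0.798278, cos λ = -0.602289.
East component: ΔE = −sin λ·ΔX + cos λ·ΔY = −(0.798278)(-282) + (-0.602289)(231) = 85.99 m.
1° of latitude spans 110900 m; at latitude φ, 1° of longitude spans that × cos φ = 107963.7 m, so Δλ = 85.99 / 107963.7 × 3600 = 2.867″.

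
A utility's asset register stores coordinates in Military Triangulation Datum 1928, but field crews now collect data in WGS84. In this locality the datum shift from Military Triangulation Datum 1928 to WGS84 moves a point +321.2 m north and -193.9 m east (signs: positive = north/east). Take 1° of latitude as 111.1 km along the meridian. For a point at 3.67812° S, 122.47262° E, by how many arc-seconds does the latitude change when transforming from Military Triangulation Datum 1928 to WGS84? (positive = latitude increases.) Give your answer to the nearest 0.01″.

1° of latitude = 111.1 km, so Δφ = 321.2 / 111100 = 0.0028911° = 10.408″.

Δφ = 10.41″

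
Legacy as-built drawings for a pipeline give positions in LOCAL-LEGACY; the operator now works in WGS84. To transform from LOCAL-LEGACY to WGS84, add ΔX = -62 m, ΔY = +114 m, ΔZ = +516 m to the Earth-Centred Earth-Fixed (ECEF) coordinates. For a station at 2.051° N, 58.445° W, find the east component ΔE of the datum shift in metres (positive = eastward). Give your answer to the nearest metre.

The local east axis at (φ, λ) is (−sin λ, cos λ, 0), so ΔE = −sin(-58.445°)·(-62) + cos(-58.445°)·114 = 6.83 m.

ΔE = 7 m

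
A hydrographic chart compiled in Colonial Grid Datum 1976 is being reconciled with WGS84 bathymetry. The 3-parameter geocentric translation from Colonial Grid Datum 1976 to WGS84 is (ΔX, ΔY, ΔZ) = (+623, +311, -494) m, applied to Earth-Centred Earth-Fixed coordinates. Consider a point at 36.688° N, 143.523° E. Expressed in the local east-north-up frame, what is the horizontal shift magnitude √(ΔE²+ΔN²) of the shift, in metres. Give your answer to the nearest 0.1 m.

654.2 m

At φ = 36.688°, λ = 143.523°: sin φ = 0.597457, cos φ = 0.801901, sin λ = 0.594500, cos λ = -0.804096.
ΔE = −sin λ·ΔX + cos λ·ΔY = −(0.594500)·(623) + (-0.804096)·(311) = -620.45 m.
ΔN = −sin φ cos λ·ΔX − sin φ sin λ·ΔY + cos φ·ΔZ = −(0.597457)(-0.804096)(623) − (0.597457)(0.594500)(311) + (0.801901)(-494) = -207.31 m.
Horizontal magnitude = √(ΔE² + ΔN²) = √((-620.45)² + (-207.31)²) = 654.16 m.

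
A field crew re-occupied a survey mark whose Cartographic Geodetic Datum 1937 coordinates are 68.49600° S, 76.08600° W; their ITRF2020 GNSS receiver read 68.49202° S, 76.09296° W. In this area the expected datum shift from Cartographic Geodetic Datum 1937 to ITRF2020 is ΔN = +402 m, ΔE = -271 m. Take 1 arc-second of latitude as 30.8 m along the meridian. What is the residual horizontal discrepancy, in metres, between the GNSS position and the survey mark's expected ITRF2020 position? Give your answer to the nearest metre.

Observed coordinate differences: Δφ = +0.00398°, Δλ = -0.00696°.
Converting to metres (1° lat = 110880 m, cos φ = 0.366566): observed ΔN = 441.3 m, observed ΔE = -282.9 m.
Subtracting the expected shift leaves a residual of 441.3 − (402) = 39.3 m north and -282.9 − (-271) = -11.9 m east.
Residual distance = √(39.3² + (-11.9)²) = 41.1 m.

41 m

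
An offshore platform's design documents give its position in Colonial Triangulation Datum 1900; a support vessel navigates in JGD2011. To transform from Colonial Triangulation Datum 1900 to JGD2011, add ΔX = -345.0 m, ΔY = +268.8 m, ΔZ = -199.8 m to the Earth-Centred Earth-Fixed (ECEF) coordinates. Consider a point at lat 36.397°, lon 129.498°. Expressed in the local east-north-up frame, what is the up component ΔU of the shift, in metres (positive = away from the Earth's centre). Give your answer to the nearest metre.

The local up (radial) axis is (cos φ cos λ, cos φ sin λ, sin φ), giving ΔU = 176.631 + 166.956 − 118.557 = 225.03 m.

ΔU = 225 m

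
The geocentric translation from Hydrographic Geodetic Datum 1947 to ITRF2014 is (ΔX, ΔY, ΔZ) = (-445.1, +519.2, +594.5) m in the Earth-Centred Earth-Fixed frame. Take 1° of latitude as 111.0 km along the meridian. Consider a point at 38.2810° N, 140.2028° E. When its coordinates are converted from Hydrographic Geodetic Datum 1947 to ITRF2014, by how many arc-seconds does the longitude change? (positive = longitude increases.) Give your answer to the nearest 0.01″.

Δλ = -4.71″

sin φ = 0.619519, cos φ = 0.784982, sin λ = 0.640072, cos λ = -0.768315.
East component: ΔE = −sin λ·ΔX + cos λ·ΔY = −(0.640072)(-445.1) + (-0.768315)(519.2) = -114.01 m.
1° of latitude spans 111000 m; at latitude φ, 1° of longitude spans that × cos φ = 87133.0 m, so Δλ = -114.01 / 87133.0 × 3600 = -4.711″.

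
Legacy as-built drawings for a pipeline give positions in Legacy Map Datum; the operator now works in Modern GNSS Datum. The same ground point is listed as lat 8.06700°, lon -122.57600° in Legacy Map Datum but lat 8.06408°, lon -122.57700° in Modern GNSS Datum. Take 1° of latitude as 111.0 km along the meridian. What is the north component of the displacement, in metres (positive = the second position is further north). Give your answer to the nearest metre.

Δφ = 8.06408° − 8.06700° = -0.00292°; Δλ = -122.57700° − -122.57600° = -0.00100°.
ΔN = Δφ × 111000 = -324.1 m; ΔE = Δλ × 111000 × cos(8.06700°) = -0.00100 × 111000 × 0.990105 = -109.9 m.

ΔN = -324 m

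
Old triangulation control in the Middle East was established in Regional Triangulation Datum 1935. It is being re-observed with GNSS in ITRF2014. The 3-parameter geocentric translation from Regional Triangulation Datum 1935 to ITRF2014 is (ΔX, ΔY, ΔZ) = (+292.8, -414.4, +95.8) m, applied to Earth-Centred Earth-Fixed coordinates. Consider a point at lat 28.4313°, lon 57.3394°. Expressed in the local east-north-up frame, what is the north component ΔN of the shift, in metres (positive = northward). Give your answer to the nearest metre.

At φ = 28.4313°, λ = 57.3394°: sin φ = 0.476105, cos φ = 0.879389, sin λ = 0.841882, cos λ = 0.539662.
ΔN = −sin φ cos λ·ΔX − sin φ sin λ·ΔY + cos φ·ΔZ = −(0.476105)(0.539662)(292.8) − (0.476105)(0.841882)(-414.4) + (0.879389)(95.8) = 175.12 m.

ΔN = 175 m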